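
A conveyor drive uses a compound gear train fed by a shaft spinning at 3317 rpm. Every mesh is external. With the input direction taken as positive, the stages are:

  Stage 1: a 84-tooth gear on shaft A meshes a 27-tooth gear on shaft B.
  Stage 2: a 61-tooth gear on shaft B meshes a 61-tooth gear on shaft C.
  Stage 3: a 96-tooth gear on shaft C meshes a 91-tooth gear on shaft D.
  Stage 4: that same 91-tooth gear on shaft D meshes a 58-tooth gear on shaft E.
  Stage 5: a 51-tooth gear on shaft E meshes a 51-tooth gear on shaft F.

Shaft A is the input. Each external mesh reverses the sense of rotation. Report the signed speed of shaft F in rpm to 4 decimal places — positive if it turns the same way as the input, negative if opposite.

Stage 1 [84T→27T]: ω = 3317.0000×84/27 = 10319.5556 rpm, dir flips to −; running = −10319.5556
Stage 2 [61T→61T]: ω = 10319.5556×61/61 = 10319.5556 rpm, dir flips to +; running = +10319.5556
Stage 3 [96T→91T]: ω = 10319.5556×96/91 = 10886.5641 rpm, dir flips to −; running = −10886.5641
Stage 4 [91T→58T]: ω = 10886.5641×91/58 = 17080.6437 rpm, dir flips to +; running = +17080.6437
Stage 5 [51T→51T]: ω = 17080.6437×51/51 = 17080.6437 rpm, dir flips to −; running = −17080.6437

-17080.6437 rpm (opposite to input, |ω| = 17080.6437 rpm)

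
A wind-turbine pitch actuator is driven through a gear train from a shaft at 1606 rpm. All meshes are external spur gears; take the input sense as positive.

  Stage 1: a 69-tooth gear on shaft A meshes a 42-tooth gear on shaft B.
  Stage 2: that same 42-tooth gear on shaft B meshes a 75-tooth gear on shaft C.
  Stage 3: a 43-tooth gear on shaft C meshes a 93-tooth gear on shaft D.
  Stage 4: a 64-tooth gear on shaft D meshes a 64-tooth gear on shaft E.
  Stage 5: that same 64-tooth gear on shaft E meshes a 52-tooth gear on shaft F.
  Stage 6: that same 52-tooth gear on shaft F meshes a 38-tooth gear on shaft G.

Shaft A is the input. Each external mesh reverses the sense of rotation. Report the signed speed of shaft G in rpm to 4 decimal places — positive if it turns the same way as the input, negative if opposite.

Stage 1 [69T→42T]: ω = 1606.0000×69/42 = 2638.4286 rpm, dir flips to −; running = −2638.4286
Stage 2 [42T→75T]: ω = 2638.4286×42/75 = 1477.5200 rpm, dir flips to +; running = +1477.5200
Stage 3 [43T→93T]: ω = 1477.5200×43/93 = 683.1544 rpm, dir flips to −; running = −683.1544
Stage 4 [64T→64T]: ω = 683.1544×64/64 = 683.1544 rpm, dir flips to +; running = +683.1544
Stage 5 [64T→52T]: ω = 683.1544×64/52 = 840.8054 rpm, dir flips to −; running = −840.8054
Stage 6 [52T→38T]: ω = 840.8054×52/38 = 1150.5758 rpm, dir flips to +; running = +1150.5758

+1150.5758 rpm (same as input, |ω| = 1150.5758 rpm)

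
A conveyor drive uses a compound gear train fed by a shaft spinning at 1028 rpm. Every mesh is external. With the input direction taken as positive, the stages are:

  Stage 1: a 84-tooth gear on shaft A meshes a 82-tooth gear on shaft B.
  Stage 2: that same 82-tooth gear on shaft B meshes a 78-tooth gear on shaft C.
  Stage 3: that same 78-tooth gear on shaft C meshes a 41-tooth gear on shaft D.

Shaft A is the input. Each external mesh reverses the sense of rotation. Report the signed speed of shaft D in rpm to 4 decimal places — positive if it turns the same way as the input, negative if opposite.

-2106.1463 rpm (opposite to input, |ω| = 2106.1463 rpm)

Stage 1 [84T→82T]: ω = 1028.0000×84/82 = 1053.0732 rpm, dir flips to −; running = −1053.0732
Stage 2 [82T→78T]: ω = 1053.0732×82/78 = 1107.0769 rpm, dir flips to +; running = +1107.0769
Stage 3 [78T→41T]: ω = 1107.0769×78/41 = 2106.1463 rpm, dir flips to −; running = −2106.1463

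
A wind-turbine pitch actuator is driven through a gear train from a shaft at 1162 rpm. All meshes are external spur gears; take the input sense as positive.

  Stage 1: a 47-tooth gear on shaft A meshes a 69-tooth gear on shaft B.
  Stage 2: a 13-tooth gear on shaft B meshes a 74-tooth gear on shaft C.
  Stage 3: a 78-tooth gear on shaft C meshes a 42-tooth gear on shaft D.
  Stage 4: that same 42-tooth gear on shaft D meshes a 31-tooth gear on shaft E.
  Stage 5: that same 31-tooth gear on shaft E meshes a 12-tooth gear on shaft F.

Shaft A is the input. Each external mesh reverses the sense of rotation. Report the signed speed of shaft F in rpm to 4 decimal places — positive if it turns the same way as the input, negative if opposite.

Stage 1 [47T→69T]: ω = 1162.0000×47/69 = 791.5072 rpm, dir flips to −; running = −791.5072
Stage 2 [13T→74T]: ω = 791.5072×13/74 = 139.0486 rpm, dir flips to +; running = +139.0486
Stage 3 [78T→42T]: ω = 139.0486×78/42 = 258.2331 rpm, dir flips to −; running = −258.2331
Stage 4 [42T→31T]: ω = 258.2331×42/31 = 349.8641 rpm, dir flips to +; running = +349.8641
Stage 5 [31T→12T]: ω = 349.8641×31/12 = 903.8157 rpm, dir flips to −; running = −903.8157

-903.8157 rpm (opposite to input, |ω| = 903.8157 rpm)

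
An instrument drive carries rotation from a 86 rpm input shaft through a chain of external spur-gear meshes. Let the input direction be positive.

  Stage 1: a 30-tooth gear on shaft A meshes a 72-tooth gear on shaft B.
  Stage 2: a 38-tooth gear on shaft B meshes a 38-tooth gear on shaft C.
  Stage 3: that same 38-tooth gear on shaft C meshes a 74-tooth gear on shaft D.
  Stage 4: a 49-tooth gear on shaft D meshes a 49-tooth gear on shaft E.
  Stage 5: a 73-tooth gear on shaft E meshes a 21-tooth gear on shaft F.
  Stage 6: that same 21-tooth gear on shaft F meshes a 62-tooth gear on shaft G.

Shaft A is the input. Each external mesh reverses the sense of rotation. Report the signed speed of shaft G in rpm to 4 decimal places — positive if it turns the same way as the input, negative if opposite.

+21.6656 rpm (same as input, |ω| = 21.6656 rpm)

Stage 1 [30T→72T]: ω = 86.0000×30/72 = 35.8333 rpm, dir flips to −; running = −35.8333
Stage 2 [38T→38T]: ω = 35.8333×38/38 = 35.8333 rpm, dir flips to +; running = +35.8333
Stage 3 [38T→74T]: ω = 35.8333×38/74 = 18.4009 rpm, dir flips to −; running = −18.4009
Stage 4 [49T→49T]: ω = 18.4009×49/49 = 18.4009 rpm, dir flips to +; running = +18.4009
Stage 5 [73T→21T]: ω = 18.4009×73/21 = 63.9650 rpm, dir flips to −; running = −63.9650
Stage 6 [21T→62T]: ω = 63.9650×21/62 = 21.6656 rpm, dir flips to +; running = +21.6656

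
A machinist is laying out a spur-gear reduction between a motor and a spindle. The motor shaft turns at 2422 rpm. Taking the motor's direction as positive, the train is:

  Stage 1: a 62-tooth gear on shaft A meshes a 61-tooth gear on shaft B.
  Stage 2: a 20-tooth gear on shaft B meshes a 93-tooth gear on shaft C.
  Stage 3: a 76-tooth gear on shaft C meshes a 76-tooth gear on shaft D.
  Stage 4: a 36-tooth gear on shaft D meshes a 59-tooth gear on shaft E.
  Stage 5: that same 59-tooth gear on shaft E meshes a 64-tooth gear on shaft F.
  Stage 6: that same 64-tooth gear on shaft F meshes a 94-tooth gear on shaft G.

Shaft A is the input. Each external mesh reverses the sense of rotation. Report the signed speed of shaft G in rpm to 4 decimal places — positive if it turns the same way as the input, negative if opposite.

Stage 1 [62T→61T]: ω = 2422.0000×62/61 = 2461.7049 rpm, dir flips to −; running = −2461.7049
Stage 2 [20T→93T]: ω = 2461.7049×20/93 = 529.3989 rpm, dir flips to +; running = +529.3989
Stage 3 [76T→76T]: ω = 529.3989×76/76 = 529.3989 rpm, dir flips to −; running = −529.3989
Stage 4 [36T→59T]: ω = 529.3989×36/59 = 323.0231 rpm, dir flips to +; running = +323.0231
Stage 5 [59T→64T]: ω = 323.0231×59/64 = 297.7869 rpm, dir flips to −; running = −297.7869
Stage 6 [64T→94T]: ω = 297.7869×64/94 = 202.7485 rpm, dir flips to +; running = +202.7485

+202.7485 rpm (same as input, |ω| = 202.7485 rpm)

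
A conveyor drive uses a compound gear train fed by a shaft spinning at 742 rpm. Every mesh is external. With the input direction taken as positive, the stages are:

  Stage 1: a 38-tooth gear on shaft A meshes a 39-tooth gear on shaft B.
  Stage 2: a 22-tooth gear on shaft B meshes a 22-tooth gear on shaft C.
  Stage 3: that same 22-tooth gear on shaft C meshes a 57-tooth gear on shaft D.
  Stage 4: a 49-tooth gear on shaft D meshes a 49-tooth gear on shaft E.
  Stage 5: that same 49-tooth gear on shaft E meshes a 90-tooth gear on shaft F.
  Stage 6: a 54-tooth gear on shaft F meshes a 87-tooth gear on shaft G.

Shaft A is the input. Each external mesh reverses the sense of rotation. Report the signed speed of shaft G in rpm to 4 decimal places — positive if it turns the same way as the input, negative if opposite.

+94.2972 rpm (same as input, |ω| = 94.2972 rpm)

Stage 1 [38T→39T]: ω = 742.0000×38/39 = 722.9744 rpm, dir flips to −; running = −722.9744
Stage 2 [22T→22T]: ω = 722.9744×22/22 = 722.9744 rpm, dir flips to +; running = +722.9744
Stage 3 [22T→57T]: ω = 722.9744×22/57 = 279.0427 rpm, dir flips to −; running = −279.0427
Stage 4 [49T→49T]: ω = 279.0427×49/49 = 279.0427 rpm, dir flips to +; running = +279.0427
Stage 5 [49T→90T]: ω = 279.0427×49/90 = 151.9233 rpm, dir flips to −; running = −151.9233
Stage 6 [54T→87T]: ω = 151.9233×54/87 = 94.2972 rpm, dir flips to +; running = +94.2972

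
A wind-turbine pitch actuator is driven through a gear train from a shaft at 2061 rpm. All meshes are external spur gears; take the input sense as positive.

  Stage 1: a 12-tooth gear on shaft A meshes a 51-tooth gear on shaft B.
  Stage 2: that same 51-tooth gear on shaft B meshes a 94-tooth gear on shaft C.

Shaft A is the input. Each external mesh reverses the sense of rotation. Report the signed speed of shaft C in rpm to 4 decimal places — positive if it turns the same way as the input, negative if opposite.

Stage 1 [12T→51T]: ω = 2061.0000×12/51 = 484.9412 rpm, dir flips to −; running = −484.9412
Stage 2 [51T→94T]: ω = 484.9412×51/94 = 263.1064 rpm, dir flips to +; running = +263.1064

+263.1064 rpm (same as input, |ω| = 263.1064 rpm)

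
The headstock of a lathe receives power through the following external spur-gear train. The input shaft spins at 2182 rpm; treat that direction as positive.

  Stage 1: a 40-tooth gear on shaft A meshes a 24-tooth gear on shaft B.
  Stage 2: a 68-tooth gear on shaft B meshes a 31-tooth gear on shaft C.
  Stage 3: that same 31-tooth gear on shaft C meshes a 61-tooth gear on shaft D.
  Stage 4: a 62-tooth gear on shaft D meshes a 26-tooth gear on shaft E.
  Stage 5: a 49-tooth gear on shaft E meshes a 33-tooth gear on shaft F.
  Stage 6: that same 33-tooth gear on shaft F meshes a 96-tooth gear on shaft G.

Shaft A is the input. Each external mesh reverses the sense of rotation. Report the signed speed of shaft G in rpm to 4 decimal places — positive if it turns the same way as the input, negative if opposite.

+4934.3024 rpm (same as input, |ω| = 4934.3024 rpm)

Stage 1 [40T→24T]: ω = 2182.0000×40/24 = 3636.6667 rpm, dir flips to −; running = −3636.6667
Stage 2 [68T→31T]: ω = 3636.6667×68/31 = 7977.2043 rpm, dir flips to +; running = +7977.2043
Stage 3 [31T→61T]: ω = 7977.2043×31/61 = 4053.9891 rpm, dir flips to −; running = −4053.9891
Stage 4 [62T→26T]: ω = 4053.9891×62/26 = 9667.2047 rpm, dir flips to +; running = +9667.2047
Stage 5 [49T→33T]: ω = 9667.2047×49/33 = 14354.3343 rpm, dir flips to −; running = −14354.3343
Stage 6 [33T→96T]: ω = 14354.3343×33/96 = 4934.3024 rpm, dir flips to +; running = +4934.3024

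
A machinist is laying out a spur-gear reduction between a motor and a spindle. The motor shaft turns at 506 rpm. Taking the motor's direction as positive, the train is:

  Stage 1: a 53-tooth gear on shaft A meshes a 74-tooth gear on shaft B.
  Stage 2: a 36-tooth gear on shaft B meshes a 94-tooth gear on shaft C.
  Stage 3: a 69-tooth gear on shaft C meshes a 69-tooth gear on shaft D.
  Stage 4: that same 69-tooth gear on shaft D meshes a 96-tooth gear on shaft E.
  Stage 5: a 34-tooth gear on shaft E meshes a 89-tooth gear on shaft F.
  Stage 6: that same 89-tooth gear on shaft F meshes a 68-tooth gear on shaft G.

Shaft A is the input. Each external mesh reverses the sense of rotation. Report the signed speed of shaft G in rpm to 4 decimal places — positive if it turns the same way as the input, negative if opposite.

Stage 1 [53T→74T]: ω = 506.0000×53/74 = 362.4054 rpm, dir flips to −; running = −362.4054
Stage 2 [36T→94T]: ω = 362.4054×36/94 = 138.7936 rpm, dir flips to +; running = +138.7936
Stage 3 [69T→69T]: ω = 138.7936×69/69 = 138.7936 rpm, dir flips to −; running = −138.7936
Stage 4 [69T→96T]: ω = 138.7936×69/96 = 99.7579 rpm, dir flips to +; running = +99.7579
Stage 5 [34T→89T]: ω = 99.7579×34/89 = 38.1097 rpm, dir flips to −; running = −38.1097
Stage 6 [89T→68T]: ω = 38.1097×89/68 = 49.8789 rpm, dir flips to +; running = +49.8789

+49.8789 rpm (same as input, |ω| = 49.8789 rpm)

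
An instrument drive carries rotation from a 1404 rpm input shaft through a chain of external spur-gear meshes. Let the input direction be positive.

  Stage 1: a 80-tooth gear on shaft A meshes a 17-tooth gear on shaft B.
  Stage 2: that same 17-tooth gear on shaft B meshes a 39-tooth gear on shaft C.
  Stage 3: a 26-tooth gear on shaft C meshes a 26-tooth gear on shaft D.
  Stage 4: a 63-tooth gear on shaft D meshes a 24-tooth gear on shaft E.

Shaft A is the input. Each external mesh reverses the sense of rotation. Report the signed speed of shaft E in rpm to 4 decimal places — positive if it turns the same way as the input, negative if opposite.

+7560.0000 rpm (same as input, |ω| = 7560.0000 rpm)

Stage 1 [80T→17T]: ω = 1404.0000×80/17 = 6607.0588 rpm, dir flips to −; running = −6607.0588
Stage 2 [17T→39T]: ω = 6607.0588×17/39 = 2880.0000 rpm, dir flips to +; running = +2880.0000
Stage 3 [26T→26T]: ω = 2880.0000×26/26 = 2880.0000 rpm, dir flips to −; running = −2880.0000
Stage 4 [63T→24T]: ω = 2880.0000×63/24 = 7560.0000 rpm, dir flips to +; running = +7560.0000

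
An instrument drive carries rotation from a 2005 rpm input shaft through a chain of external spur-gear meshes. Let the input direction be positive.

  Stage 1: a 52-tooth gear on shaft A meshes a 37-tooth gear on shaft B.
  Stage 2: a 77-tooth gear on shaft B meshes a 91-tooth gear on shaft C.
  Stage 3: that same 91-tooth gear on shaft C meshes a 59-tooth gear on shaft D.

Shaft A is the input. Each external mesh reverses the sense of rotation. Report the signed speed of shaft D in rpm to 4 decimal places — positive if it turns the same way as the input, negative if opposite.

Stage 1 [52T→37T]: ω = 2005.0000×52/37 = 2817.8378 rpm, dir flips to −; running = −2817.8378
Stage 2 [77T→91T]: ω = 2817.8378×77/91 = 2384.3243 rpm, dir flips to +; running = +2384.3243
Stage 3 [91T→59T]: ω = 2384.3243×91/59 = 3677.5172 rpm, dir flips to −; running = −3677.5172

-3677.5172 rpm (opposite to input, |ω| = 3677.5172 rpm)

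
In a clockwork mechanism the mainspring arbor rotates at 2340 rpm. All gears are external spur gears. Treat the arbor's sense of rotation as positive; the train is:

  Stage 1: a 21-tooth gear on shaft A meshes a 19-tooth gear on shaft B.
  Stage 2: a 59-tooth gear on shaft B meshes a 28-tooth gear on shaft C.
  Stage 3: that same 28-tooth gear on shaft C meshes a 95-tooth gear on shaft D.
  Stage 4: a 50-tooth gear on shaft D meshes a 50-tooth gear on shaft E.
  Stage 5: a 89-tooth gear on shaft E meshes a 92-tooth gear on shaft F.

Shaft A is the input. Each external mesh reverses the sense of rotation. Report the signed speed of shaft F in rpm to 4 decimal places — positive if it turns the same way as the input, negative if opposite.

Stage 1 [21T→19T]: ω = 2340.0000×21/19 = 2586.3158 rpm, dir flips to −; running = −2586.3158
Stage 2 [59T→28T]: ω = 2586.3158×59/28 = 5449.7368 rpm, dir flips to +; running = +5449.7368
Stage 3 [28T→95T]: ω = 5449.7368×28/95 = 1606.2382 rpm, dir flips to −; running = −1606.2382
Stage 4 [50T→50T]: ω = 1606.2382×50/50 = 1606.2382 rpm, dir flips to +; running = +1606.2382
Stage 5 [89T→92T]: ω = 1606.2382×89/92 = 1553.8609 rpm, dir flips to −; running = −1553.8609

-1553.8609 rpm (opposite to input, |ω| = 1553.8609 rpm)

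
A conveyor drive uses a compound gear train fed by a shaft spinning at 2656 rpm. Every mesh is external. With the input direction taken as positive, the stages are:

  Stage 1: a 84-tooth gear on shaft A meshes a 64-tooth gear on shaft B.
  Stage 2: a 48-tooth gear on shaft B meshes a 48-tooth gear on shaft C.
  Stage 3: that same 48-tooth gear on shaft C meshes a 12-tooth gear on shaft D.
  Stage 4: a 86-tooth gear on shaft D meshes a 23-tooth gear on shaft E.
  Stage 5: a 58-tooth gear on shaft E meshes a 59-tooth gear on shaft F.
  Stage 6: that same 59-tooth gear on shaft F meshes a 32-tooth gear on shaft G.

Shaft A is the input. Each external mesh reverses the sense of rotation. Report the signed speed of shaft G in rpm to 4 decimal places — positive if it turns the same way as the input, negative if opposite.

Stage 1 [84T→64T]: ω = 2656.0000×84/64 = 3486.0000 rpm, dir flips to −; running = −3486.0000
Stage 2 [48T→48T]: ω = 3486.0000×48/48 = 3486.0000 rpm, dir flips to +; running = +3486.0000
Stage 3 [48T→12T]: ω = 3486.0000×48/12 = 13944.0000 rpm, dir flips to −; running = −13944.0000
Stage 4 [86T→23T]: ω = 13944.0000×86/23 = 52138.4348 rpm, dir flips to +; running = +52138.4348
Stage 5 [58T→59T]: ω = 52138.4348×58/59 = 51254.7325 rpm, dir flips to −; running = −51254.7325
Stage 6 [59T→32T]: ω = 51254.7325×59/32 = 94500.9130 rpm, dir flips to +; running = +94500.9130

+94500.9130 rpm (same as input, |ω| = 94500.9130 rpm)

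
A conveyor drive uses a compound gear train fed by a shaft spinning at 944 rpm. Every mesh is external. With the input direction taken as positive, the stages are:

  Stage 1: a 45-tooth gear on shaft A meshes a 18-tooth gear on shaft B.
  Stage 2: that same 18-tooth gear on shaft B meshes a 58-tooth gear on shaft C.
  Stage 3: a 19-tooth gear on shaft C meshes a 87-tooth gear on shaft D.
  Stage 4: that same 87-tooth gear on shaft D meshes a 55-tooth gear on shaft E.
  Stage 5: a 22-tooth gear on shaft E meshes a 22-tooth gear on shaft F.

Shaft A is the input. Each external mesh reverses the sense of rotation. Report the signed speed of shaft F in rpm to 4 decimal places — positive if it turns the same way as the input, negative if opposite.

Stage 1 [45T→18T]: ω = 944.0000×45/18 = 2360.0000 rpm, dir flips to −; running = −2360.0000
Stage 2 [18T→58T]: ω = 2360.0000×18/58 = 732.4138 rpm, dir flips to +; running = +732.4138
Stage 3 [19T→87T]: ω = 732.4138×19/87 = 159.9524 rpm, dir flips to −; running = −159.9524
Stage 4 [87T→55T]: ω = 159.9524×87/55 = 253.0157 rpm, dir flips to +; running = +253.0157
Stage 5 [22T→22T]: ω = 253.0157×22/22 = 253.0157 rpm, dir flips to −; running = −253.0157

-253.0157 rpm (opposite to input, |ω| = 253.0157 rpm)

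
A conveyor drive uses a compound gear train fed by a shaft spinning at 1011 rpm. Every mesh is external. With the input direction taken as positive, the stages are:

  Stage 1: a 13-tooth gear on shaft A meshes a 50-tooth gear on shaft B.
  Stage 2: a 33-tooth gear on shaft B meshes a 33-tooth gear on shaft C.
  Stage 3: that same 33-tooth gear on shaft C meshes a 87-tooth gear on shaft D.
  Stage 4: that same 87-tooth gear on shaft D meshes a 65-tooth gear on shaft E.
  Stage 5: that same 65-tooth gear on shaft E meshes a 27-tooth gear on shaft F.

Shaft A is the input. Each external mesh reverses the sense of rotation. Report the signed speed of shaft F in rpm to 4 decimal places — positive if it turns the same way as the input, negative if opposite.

-321.2733 rpm (opposite to input, |ω| = 321.2733 rpm)

Stage 1 [13T→50T]: ω = 1011.0000×13/50 = 262.8600 rpm, dir flips to −; running = −262.8600
Stage 2 [33T→33T]: ω = 262.8600×33/33 = 262.8600 rpm, dir flips to +; running = +262.8600
Stage 3 [33T→87T]: ω = 262.8600×33/87 = 99.7055 rpm, dir flips to −; running = −99.7055
Stage 4 [87T→65T]: ω = 99.7055×87/65 = 133.4520 rpm, dir flips to +; running = +133.4520
Stage 5 [65T→27T]: ω = 133.4520×65/27 = 321.2733 rpm, dir flips to −; running = −321.2733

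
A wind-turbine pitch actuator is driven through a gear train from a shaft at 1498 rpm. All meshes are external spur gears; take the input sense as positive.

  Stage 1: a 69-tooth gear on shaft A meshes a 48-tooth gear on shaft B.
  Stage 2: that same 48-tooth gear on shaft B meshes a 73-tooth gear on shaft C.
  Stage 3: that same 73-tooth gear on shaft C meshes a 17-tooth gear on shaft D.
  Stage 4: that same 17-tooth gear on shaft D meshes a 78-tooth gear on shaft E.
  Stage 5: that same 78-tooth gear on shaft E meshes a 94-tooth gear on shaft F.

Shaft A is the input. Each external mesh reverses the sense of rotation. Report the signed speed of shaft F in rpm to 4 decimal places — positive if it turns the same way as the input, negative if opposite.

-1099.5957 rpm (opposite to input, |ω| = 1099.5957 rpm)

Stage 1 [69T→48T]: ω = 1498.0000×69/48 = 2153.3750 rpm, dir flips to −; running = −2153.3750
Stage 2 [48T→73T]: ω = 2153.3750×48/73 = 1415.9178 rpm, dir flips to +; running = +1415.9178
Stage 3 [73T→17T]: ω = 1415.9178×73/17 = 6080.1176 rpm, dir flips to −; running = −6080.1176
Stage 4 [17T→78T]: ω = 6080.1176×17/78 = 1325.1538 rpm, dir flips to +; running = +1325.1538
Stage 5 [78T→94T]: ω = 1325.1538×78/94 = 1099.5957 rpm, dir flips to −; running = −1099.5957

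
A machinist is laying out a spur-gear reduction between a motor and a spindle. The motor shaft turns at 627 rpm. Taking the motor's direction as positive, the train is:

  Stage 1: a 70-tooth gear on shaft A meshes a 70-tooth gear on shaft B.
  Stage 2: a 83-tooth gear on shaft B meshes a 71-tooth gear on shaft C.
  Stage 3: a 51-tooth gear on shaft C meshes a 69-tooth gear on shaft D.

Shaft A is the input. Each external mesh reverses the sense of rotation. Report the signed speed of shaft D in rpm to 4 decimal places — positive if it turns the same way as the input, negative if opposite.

-541.7618 rpm (opposite to input, |ω| = 541.7618 rpm)

Stage 1 [70T→70T]: ω = 627.0000×70/70 = 627.0000 rpm, dir flips to −; running = −627.0000
Stage 2 [83T→71T]: ω = 627.0000×83/71 = 732.9718 rpm, dir flips to +; running = +732.9718
Stage 3 [51T→69T]: ω = 732.9718×51/69 = 541.7618 rpm, dir flips to −; running = −541.7618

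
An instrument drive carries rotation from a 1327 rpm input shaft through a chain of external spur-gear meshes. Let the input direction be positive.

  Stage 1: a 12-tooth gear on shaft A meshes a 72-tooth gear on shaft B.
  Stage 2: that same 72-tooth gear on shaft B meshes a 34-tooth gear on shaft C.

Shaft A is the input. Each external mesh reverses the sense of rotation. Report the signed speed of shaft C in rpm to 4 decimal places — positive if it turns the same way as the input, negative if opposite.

Stage 1 [12T→72T]: ω = 1327.0000×12/72 = 221.1667 rpm, dir flips to −; running = −221.1667
Stage 2 [72T→34T]: ω = 221.1667×72/34 = 468.3529 rpm, dir flips to +; running = +468.3529

+468.3529 rpm (same as input, |ω| = 468.3529 rpm)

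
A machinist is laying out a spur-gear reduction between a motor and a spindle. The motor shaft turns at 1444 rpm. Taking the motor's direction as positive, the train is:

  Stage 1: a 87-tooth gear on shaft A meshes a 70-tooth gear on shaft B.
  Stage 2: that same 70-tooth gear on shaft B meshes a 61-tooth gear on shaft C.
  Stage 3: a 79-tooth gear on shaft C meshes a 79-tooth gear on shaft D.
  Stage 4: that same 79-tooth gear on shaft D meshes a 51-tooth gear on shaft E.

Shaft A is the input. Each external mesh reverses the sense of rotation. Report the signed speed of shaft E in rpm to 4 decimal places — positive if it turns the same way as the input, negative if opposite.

+3190.1678 rpm (same as input, |ω| = 3190.1678 rpm)

Stage 1 [87T→70T]: ω = 1444.0000×87/70 = 1794.6857 rpm, dir flips to −; running = −1794.6857
Stage 2 [70T→61T]: ω = 1794.6857×70/61 = 2059.4754 rpm, dir flips to +; running = +2059.4754
Stage 3 [79T→79T]: ω = 2059.4754×79/79 = 2059.4754 rpm, dir flips to −; running = −2059.4754
Stage 4 [79T→51T]: ω = 2059.4754×79/51 = 3190.1678 rpm, dir flips to +; running = +3190.1678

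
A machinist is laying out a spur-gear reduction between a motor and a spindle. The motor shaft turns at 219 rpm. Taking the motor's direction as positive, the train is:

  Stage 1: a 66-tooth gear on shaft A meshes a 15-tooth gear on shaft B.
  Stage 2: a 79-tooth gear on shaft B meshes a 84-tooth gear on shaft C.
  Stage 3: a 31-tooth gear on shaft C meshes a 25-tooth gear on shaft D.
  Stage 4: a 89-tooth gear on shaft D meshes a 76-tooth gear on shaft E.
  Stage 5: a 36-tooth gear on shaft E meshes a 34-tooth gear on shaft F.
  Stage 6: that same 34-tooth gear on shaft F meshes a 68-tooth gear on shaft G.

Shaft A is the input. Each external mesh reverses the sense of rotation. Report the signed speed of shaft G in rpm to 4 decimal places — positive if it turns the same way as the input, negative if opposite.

Stage 1 [66T→15T]: ω = 219.0000×66/15 = 963.6000 rpm, dir flips to −; running = −963.6000
Stage 2 [79T→84T]: ω = 963.6000×79/84 = 906.2429 rpm, dir flips to +; running = +906.2429
Stage 3 [31T→25T]: ω = 906.2429×31/25 = 1123.7411 rpm, dir flips to −; running = −1123.7411
Stage 4 [89T→76T]: ω = 1123.7411×89/76 = 1315.9600 rpm, dir flips to +; running = +1315.9600
Stage 5 [36T→34T]: ω = 1315.9600×36/34 = 1393.3694 rpm, dir flips to −; running = −1393.3694
Stage 6 [34T→68T]: ω = 1393.3694×34/68 = 696.6847 rpm, dir flips to +; running = +696.6847

+696.6847 rpm (same as input, |ω| = 696.6847 rpm)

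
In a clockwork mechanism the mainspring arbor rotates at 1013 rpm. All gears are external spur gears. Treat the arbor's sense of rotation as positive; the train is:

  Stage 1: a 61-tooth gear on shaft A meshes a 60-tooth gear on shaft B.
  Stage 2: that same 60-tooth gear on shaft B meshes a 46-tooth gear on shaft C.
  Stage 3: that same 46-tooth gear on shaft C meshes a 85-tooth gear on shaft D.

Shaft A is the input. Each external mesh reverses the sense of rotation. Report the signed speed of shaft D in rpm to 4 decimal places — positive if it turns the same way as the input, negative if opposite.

Stage 1 [61T→60T]: ω = 1013.0000×61/60 = 1029.8833 rpm, dir flips to −; running = −1029.8833
Stage 2 [60T→46T]: ω = 1029.8833×60/46 = 1343.3261 rpm, dir flips to +; running = +1343.3261
Stage 3 [46T→85T]: ω = 1343.3261×46/85 = 726.9765 rpm, dir flips to −; running = −726.9765

-726.9765 rpm (opposite to input, |ω| = 726.9765 rpm)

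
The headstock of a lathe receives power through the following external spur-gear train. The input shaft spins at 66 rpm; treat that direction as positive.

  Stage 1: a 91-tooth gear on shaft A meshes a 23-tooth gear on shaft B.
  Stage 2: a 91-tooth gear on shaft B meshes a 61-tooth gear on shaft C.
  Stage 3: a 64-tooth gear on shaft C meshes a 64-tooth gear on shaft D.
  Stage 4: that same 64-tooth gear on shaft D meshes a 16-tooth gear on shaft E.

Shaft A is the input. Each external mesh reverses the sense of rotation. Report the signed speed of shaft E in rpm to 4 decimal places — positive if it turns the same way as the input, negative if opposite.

+1558.2210 rpm (same as input, |ω| = 1558.2210 rpm)

Stage 1 [91T→23T]: ω = 66.0000×91/23 = 261.1304 rpm, dir flips to −; running = −261.1304
Stage 2 [91T→61T]: ω = 261.1304×91/61 = 389.5552 rpm, dir flips to +; running = +389.5552
Stage 3 [64T→64T]: ω = 389.5552×64/64 = 389.5552 rpm, dir flips to −; running = −389.5552
Stage 4 [64T→16T]: ω = 389.5552×64/16 = 1558.2210 rpm, dir flips to +; running = +1558.2210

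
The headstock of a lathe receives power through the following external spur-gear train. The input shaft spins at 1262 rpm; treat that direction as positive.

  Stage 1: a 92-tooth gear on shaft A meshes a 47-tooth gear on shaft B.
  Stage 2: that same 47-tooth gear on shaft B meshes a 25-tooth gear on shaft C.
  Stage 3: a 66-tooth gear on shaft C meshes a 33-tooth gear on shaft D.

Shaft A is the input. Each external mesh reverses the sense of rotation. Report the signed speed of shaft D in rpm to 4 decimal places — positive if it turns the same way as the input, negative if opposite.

-9288.3200 rpm (opposite to input, |ω| = 9288.3200 rpm)

Stage 1 [92T→47T]: ω = 1262.0000×92/47 = 2470.2979 rpm, dir flips to −; running = −2470.2979
Stage 2 [47T→25T]: ω = 2470.2979×47/25 = 4644.1600 rpm, dir flips to +; running = +4644.1600
Stage 3 [66T→33T]: ω = 4644.1600×66/33 = 9288.3200 rpm, dir flips to −; running = −9288.3200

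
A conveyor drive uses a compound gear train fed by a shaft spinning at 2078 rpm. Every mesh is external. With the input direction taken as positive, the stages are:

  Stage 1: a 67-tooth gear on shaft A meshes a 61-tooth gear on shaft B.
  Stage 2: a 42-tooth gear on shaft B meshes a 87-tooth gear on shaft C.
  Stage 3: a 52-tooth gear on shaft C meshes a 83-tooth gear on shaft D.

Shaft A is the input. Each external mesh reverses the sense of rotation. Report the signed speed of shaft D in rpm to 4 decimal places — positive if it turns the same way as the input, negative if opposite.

-690.3126 rpm (opposite to input, |ω| = 690.3126 rpm)

Stage 1 [67T→61T]: ω = 2078.0000×67/61 = 2282.3934 rpm, dir flips to −; running = −2282.3934
Stage 2 [42T→87T]: ω = 2282.3934×42/87 = 1101.8451 rpm, dir flips to +; running = +1101.8451
Stage 3 [52T→83T]: ω = 1101.8451×52/83 = 690.3126 rpm, dir flips to −; running = −690.3126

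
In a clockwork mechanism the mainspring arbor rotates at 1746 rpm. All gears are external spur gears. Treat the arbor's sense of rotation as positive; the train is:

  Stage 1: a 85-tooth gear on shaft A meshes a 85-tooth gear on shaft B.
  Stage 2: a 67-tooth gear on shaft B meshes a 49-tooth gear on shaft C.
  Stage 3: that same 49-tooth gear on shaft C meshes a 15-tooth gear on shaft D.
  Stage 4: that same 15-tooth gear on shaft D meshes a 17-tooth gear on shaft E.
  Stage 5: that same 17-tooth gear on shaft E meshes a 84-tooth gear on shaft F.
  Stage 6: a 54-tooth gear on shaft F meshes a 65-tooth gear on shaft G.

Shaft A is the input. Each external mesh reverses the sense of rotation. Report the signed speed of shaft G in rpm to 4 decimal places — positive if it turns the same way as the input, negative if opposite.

Stage 1 [85T→85T]: ω = 1746.0000×85/85 = 1746.0000 rpm, dir flips to −; running = −1746.0000
Stage 2 [67T→49T]: ω = 1746.0000×67/49 = 2387.3878 rpm, dir flips to +; running = +2387.3878
Stage 3 [49T→15T]: ω = 2387.3878×49/15 = 7798.8000 rpm, dir flips to −; running = −7798.8000
Stage 4 [15T→17T]: ω = 7798.8000×15/17 = 6881.2941 rpm, dir flips to +; running = +6881.2941
Stage 5 [17T→84T]: ω = 6881.2941×17/84 = 1392.6429 rpm, dir flips to −; running = −1392.6429
Stage 6 [54T→65T]: ω = 1392.6429×54/65 = 1156.9648 rpm, dir flips to +; running = +1156.9648

+1156.9648 rpm (same as input, |ω| = 1156.9648 rpm)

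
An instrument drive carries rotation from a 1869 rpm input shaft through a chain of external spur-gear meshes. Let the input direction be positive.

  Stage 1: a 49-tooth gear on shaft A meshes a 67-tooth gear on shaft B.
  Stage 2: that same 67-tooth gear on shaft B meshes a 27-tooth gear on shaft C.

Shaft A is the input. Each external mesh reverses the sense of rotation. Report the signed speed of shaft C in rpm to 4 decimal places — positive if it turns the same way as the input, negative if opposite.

Stage 1 [49T→67T]: ω = 1869.0000×49/67 = 1366.8806 rpm, dir flips to −; running = −1366.8806
Stage 2 [67T→27T]: ω = 1366.8806×67/27 = 3391.8889 rpm, dir flips to +; running = +3391.8889

+3391.8889 rpm (same as input, |ω| = 3391.8889 rpm)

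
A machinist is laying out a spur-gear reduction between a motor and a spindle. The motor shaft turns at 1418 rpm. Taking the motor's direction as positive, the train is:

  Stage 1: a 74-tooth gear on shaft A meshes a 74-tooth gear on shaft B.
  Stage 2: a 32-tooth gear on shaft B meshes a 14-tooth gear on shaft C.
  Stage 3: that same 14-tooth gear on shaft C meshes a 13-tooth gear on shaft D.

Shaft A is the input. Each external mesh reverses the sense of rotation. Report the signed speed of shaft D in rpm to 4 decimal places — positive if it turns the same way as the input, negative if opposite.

Stage 1 [74T→74T]: ω = 1418.0000×74/74 = 1418.0000 rpm, dir flips to −; running = −1418.0000
Stage 2 [32T→14T]: ω = 1418.0000×32/14 = 3241.1429 rpm, dir flips to +; running = +3241.1429
Stage 3 [14T→13T]: ω = 3241.1429×14/13 = 3490.4615 rpm, dir flips to −; running = −3490.4615

-3490.4615 rpm (opposite to input, |ω| = 3490.4615 rpm)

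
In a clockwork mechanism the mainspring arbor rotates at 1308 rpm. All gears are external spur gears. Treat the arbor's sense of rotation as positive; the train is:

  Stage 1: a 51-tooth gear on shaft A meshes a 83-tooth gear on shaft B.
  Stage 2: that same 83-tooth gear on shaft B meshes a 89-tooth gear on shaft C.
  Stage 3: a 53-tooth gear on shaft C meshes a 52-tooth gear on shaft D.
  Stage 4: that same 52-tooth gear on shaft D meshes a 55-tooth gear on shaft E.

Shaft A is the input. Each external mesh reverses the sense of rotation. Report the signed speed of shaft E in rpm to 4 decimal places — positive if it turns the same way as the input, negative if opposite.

+722.2725 rpm (same as input, |ω| = 722.2725 rpm)

Stage 1 [51T→83T]: ω = 1308.0000×51/83 = 803.7108 rpm, dir flips to −; running = −803.7108
Stage 2 [83T→89T]: ω = 803.7108×83/89 = 749.5281 rpm, dir flips to +; running = +749.5281
Stage 3 [53T→52T]: ω = 749.5281×53/52 = 763.9421 rpm, dir flips to −; running = −763.9421
Stage 4 [52T→55T]: ω = 763.9421×52/55 = 722.2725 rpm, dir flips to +; running = +722.2725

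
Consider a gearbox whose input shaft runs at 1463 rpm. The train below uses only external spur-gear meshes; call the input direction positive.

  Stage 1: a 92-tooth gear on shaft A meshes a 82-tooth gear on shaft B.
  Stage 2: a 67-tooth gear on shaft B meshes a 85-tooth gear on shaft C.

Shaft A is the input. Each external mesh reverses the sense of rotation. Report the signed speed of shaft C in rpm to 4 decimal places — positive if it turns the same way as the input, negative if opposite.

+1293.8209 rpm (same as input, |ω| = 1293.8209 rpm)

Stage 1 [92T→82T]: ω = 1463.0000×92/82 = 1641.4146 rpm, dir flips to −; running = −1641.4146
Stage 2 [67T→85T]: ω = 1641.4146×67/85 = 1293.8209 rpm, dir flips to +; running = +1293.8209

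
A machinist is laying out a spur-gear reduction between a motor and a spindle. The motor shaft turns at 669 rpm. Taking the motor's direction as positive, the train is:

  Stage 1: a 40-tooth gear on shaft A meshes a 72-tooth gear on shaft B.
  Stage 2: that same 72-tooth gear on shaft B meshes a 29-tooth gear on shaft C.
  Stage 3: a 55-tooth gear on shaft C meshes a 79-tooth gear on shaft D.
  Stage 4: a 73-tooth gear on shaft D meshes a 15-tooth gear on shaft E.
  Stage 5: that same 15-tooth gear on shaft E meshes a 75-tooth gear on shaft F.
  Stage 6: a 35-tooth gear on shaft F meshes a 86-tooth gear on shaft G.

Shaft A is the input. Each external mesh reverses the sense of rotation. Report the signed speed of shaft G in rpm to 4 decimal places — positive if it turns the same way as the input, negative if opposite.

+254.4807 rpm (same as input, |ω| = 254.4807 rpm)

Stage 1 [40T→72T]: ω = 669.0000×40/72 = 371.6667 rpm, dir flips to −; running = −371.6667
Stage 2 [72T→29T]: ω = 371.6667×72/29 = 922.7586 rpm, dir flips to +; running = +922.7586
Stage 3 [55T→79T]: ω = 922.7586×55/79 = 642.4269 rpm, dir flips to −; running = −642.4269
Stage 4 [73T→15T]: ω = 642.4269×73/15 = 3126.4775 rpm, dir flips to +; running = +3126.4775
Stage 5 [15T→75T]: ω = 3126.4775×15/75 = 625.2955 rpm, dir flips to −; running = −625.2955
Stage 6 [35T→86T]: ω = 625.2955×35/86 = 254.4807 rpm, dir flips to +; running = +254.4807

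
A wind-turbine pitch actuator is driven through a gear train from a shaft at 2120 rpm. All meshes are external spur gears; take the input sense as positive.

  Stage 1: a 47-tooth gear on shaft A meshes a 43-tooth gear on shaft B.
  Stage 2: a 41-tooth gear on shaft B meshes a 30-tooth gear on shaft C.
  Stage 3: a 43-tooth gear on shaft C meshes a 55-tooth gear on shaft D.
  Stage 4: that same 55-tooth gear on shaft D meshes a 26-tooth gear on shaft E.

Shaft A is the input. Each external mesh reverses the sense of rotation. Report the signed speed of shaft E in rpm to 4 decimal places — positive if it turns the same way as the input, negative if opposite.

+5237.4872 rpm (same as input, |ω| = 5237.4872 rpm)

Stage 1 [47T→43T]: ω = 2120.0000×47/43 = 2317.2093 rpm, dir flips to −; running = −2317.2093
Stage 2 [41T→30T]: ω = 2317.2093×41/30 = 3166.8527 rpm, dir flips to +; running = +3166.8527
Stage 3 [43T→55T]: ω = 3166.8527×43/55 = 2475.9030 rpm, dir flips to −; running = −2475.9030
Stage 4 [55T→26T]: ω = 2475.9030×55/26 = 5237.4872 rpm, dir flips to +; running = +5237.4872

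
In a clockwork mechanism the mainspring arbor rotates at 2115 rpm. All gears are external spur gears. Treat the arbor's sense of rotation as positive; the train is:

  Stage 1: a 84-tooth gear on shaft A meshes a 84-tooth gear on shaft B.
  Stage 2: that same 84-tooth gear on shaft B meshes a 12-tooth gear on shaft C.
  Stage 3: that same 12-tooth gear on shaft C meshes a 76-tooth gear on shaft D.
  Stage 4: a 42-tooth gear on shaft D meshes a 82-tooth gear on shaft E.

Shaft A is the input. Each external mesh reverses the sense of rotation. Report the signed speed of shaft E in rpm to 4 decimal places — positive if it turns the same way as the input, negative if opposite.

Stage 1 [84T→84T]: ω = 2115.0000×84/84 = 2115.0000 rpm, dir flips to −; running = −2115.0000
Stage 2 [84T→12T]: ω = 2115.0000×84/12 = 14805.0000 rpm, dir flips to +; running = +14805.0000
Stage 3 [12T→76T]: ω = 14805.0000×12/76 = 2337.6316 rpm, dir flips to −; running = −2337.6316
Stage 4 [42T→82T]: ω = 2337.6316×42/82 = 1197.3235 rpm, dir flips to +; running = +1197.3235

+1197.3235 rpm (same as input, |ω| = 1197.3235 rpm)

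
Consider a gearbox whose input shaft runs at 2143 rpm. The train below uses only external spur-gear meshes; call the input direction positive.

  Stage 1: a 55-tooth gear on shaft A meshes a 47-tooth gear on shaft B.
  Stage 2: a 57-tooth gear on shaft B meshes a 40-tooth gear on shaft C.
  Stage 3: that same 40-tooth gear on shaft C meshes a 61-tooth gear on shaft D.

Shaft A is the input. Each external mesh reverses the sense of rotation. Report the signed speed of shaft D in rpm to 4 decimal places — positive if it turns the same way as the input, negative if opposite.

Stage 1 [55T→47T]: ω = 2143.0000×55/47 = 2507.7660 rpm, dir flips to −; running = −2507.7660
Stage 2 [57T→40T]: ω = 2507.7660×57/40 = 3573.5665 rpm, dir flips to +; running = +3573.5665
Stage 3 [40T→61T]: ω = 3573.5665×40/61 = 2343.3223 rpm, dir flips to −; running = −2343.3223

-2343.3223 rpm (opposite to input, |ω| = 2343.3223 rpm)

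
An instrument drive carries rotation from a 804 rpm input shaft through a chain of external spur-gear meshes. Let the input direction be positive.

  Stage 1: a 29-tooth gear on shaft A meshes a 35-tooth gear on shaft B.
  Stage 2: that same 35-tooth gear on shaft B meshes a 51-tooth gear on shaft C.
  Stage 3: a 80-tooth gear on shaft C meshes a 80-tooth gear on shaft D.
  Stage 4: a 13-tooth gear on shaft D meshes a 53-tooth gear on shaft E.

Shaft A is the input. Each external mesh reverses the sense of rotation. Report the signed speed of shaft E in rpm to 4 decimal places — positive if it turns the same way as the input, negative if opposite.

Stage 1 [29T→35T]: ω = 804.0000×29/35 = 666.1714 rpm, dir flips to −; running = −666.1714
Stage 2 [35T→51T]: ω = 666.1714×35/51 = 457.1765 rpm, dir flips to +; running = +457.1765
Stage 3 [80T→80T]: ω = 457.1765×80/80 = 457.1765 rpm, dir flips to −; running = −457.1765
Stage 4 [13T→53T]: ω = 457.1765×13/53 = 112.1376 rpm, dir flips to +; running = +112.1376

+112.1376 rpm (same as input, |ω| = 112.1376 rpm)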